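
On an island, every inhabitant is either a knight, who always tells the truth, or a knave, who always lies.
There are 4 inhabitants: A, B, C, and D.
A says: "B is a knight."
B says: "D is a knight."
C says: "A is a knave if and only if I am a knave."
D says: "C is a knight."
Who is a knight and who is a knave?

A is a knight; "B is a knight" is true, as required.
B is a knight, and the claim "D is a knight" is indeed true.
Since C is a knight, "A is a knave if and only if I am a knave" needs to be true, which holds.
As a knight, D's statement "C is a knight" should be true; it is.

A is a knight, B is a knight, C is a knight, and D is a knight.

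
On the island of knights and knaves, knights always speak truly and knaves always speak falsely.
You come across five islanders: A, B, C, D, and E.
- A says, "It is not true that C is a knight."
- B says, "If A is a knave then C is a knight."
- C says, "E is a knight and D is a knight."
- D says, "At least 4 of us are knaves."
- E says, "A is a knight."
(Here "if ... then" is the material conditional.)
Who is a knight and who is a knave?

A is a knight, B is a knight, C is a knave, D is a knave, and E is a knight.

A is a knight, so "it is not true that C is a knight" must be True — and it is.
B is a knight; "if A is a knave then C is a knight" is True, as required.
C is a knave, and the claim "E is a knight and D is a knight" is indeed False.
D is a knave; "at least 4 of us are knaves" is False, as required.
E is a knight, and the claim "A is a knight" is indeed True.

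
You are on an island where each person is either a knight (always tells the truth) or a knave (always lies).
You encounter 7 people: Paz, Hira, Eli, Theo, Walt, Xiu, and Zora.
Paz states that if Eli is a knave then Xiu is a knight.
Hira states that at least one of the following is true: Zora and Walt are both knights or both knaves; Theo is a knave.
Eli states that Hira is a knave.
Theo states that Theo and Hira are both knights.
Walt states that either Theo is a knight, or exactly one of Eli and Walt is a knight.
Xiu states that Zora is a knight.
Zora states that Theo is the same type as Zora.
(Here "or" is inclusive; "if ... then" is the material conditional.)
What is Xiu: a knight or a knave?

Xiu is a knight.

Consistent assignments: {Paz=knight, Hira=knight, Eli=knave, Theo=knight, Walt=knight, Xiu=knight, Zora=knight}
In every consistent assignment, Xiu is a knight.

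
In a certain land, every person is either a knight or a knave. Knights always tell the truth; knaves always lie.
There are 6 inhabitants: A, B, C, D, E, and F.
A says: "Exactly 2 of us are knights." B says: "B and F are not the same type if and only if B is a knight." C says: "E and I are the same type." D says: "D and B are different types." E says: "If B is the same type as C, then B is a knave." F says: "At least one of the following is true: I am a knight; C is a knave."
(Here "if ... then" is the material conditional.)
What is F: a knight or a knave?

Consistent assignments: {A=knave, B=knave, C=knight, D=knight, E=knight, F=knight}; {A=knave, B=knave, C=knight, D=knave, E=knight, F=knight}; {A=knave, B=knave, C=knave, D=knight, E=knight, F=knight}
In every consistent assignment, F is a knight.

F is a knight.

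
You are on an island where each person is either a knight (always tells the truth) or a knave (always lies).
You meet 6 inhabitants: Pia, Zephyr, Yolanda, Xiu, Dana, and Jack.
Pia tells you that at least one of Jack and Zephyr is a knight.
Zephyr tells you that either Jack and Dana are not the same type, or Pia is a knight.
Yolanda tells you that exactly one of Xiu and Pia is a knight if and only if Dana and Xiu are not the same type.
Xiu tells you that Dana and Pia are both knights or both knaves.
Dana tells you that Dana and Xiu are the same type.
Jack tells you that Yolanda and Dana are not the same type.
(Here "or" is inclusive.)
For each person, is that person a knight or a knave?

Pia is a knight, Zephyr is a knight, Yolanda is a knight, Xiu is a knight, Dana is a knight, and Jack is a knave.

Pia is a knight, so "at least one of Jack and Zephyr is a knight" must be true — and it is.
Zephyr is a knight, and the claim "either Jack and Dana are not the same type, or Pia is a knight" is indeed true.
As a knight, Yolanda's statement "exactly one of Xiu and Pia is a knight if and only if Dana and Xiu are not the same type" should be true; it is.
Xiu is a knight, and the claim "Dana and Pia are both knights or both knaves" is indeed true.
Dana (knight): "Dana and Xiu are the same type" — true. ✓
Jack (knave): "Yolanda and Dana are not the same type" — false. ✓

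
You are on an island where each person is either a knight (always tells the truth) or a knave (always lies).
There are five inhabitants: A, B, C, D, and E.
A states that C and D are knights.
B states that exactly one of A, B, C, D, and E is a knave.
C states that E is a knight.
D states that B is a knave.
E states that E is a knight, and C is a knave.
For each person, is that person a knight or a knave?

Suppose A is a knight. Then A's statement "C and D are knights" would have to be true. Checking the 16 ways to assign the others, none is consistent with every speaker.
(For instance, with B=knave, C=knave, D=knight, E=knave, A's claim "C and D are knights" comes out false where it would need to be true.)
So A must be a knave, making "C and D are knights" false. Taking A=knave, B=knave, C=knave, D=knight, E=knave, each remaining statement checks out:
  B (knave): "exactly one of A, B, C, D, and E is a knave" — false. ✓
  C (knave): "E is a knight" — false. ✓
  D (knight): "B is a knave" — true. ✓
  E (knave): "E is a knight, and C is a knave" — false. ✓
This is the unique consistent assignment.

Knights: D. Knaves: A, B, C, and E.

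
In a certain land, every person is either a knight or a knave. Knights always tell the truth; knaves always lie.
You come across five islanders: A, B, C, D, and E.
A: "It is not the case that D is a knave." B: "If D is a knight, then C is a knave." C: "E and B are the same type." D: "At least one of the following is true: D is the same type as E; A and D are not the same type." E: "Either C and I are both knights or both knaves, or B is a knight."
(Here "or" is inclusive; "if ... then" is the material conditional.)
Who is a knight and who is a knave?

Knights: B, C, and E. Knaves: A and D.

Suppose A is a knight. Then A's statement "it is not the case that D is a knave" would have to be true. Checking the 16 ways to assign the others, none is consistent with every speaker.
(For instance, with B=knight, C=knight, D=knave, E=knight, A's claim "it is not the case that D is a knave" comes out false where it would need to be true.)
So A must be a knave, making "it is not the case that D is a knave" false. Taking A=knave, B=knight, C=knight, D=knave, E=knight, each remaining statement checks out:
  B (knight): "if D is a knight, then C is a knave" — true. ✓
  C (knight): "E and B are the same type" — true. ✓
  D (knave): "at least one of the following is true: D is the same type as E; A and D are not the same type" — false. ✓
  E (knight): "either C and I are both knights or both knaves, or B is a knight" — true. ✓
This is the unique consistent assignment.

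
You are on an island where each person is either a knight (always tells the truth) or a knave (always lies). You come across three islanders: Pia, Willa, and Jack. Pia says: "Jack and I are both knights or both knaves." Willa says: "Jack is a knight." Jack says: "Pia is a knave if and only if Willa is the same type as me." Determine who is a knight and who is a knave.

As a knave, Pia's statement "Jack and I are both knights or both knaves" should be false; it is.
Willa is a knight, so "Jack is a knight" must be true — and it is.
Since Jack is a knight, "Pia is a knave if and only if Willa is the same type as me" needs to be true, which holds.

Pia is a knave, Willa is a knight, and Jack is a knight.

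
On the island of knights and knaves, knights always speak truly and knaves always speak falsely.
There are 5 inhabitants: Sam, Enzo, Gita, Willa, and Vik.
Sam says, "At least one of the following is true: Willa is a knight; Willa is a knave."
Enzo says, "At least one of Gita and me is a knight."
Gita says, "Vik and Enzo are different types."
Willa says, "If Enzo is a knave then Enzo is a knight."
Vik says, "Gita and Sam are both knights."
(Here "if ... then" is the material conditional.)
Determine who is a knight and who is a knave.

Suppose Sam is a knave. Then Sam's statement "at least one of the following is true: Willa is a knight; Willa is a knave" would have to be false. Checking the 16 ways to assign the others, none is consistent with every speaker.
(For instance, with Enzo=knave, Gita=knave, Willa=knave, Vik=knave, Sam's claim "at least one of the following is true: Willa is a knight; Willa is a knave" comes out true where it would need to be false.)
So Sam must be a knight, making "at least one of the following is true: Willa is a knight; Willa is a knave" true. Taking Sam=knight, Enzo=knave, Gita=knave, Willa=knave, Vik=knave, each remaining statement checks out:
  Enzo (knave): "at least one of Gita and me is a knight" — false. ✓
  Gita (knave): "Vik and Enzo are different types" — false. ✓
  Willa (knave): "if Enzo is a knave then Enzo is a knight" — false. ✓
  Vik (knave): "Gita and Sam are both knights" — false. ✓
This is the unique consistent assignment.

Knights: Sam. Knaves: Enzo, Gita, Willa, and Vik.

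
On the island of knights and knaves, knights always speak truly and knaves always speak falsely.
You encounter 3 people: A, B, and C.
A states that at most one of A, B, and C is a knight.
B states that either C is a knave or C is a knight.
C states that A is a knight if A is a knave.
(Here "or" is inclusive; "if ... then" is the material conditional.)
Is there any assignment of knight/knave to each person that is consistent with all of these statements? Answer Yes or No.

No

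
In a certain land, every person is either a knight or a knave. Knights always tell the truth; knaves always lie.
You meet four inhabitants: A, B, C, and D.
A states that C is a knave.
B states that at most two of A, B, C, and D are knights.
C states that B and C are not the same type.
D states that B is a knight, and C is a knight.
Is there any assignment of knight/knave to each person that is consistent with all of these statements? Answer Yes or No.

No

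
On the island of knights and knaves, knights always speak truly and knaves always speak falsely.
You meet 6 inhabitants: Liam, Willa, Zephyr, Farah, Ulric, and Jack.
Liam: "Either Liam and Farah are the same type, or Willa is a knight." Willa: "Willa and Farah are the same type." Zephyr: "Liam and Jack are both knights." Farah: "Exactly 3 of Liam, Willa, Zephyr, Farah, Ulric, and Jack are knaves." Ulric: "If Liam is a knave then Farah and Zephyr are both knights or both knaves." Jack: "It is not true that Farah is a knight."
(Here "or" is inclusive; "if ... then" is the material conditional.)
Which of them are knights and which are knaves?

Liam is a knight, Willa is a knave, Zephyr is a knave, Farah is a knight, Ulric is a knight, and Jack is a knave.

Liam (knight): "either Liam and Farah are the same type, or Willa is a knight" — true. ✓
As a knave, Willa's statement "Willa and Farah are the same type" should be False; it is.
Since Zephyr is a knave, "Liam and Jack are both knights" needs to be False, which holds.
Farah (knight): "exactly 3 of Liam, Willa, Zephyr, Farah, Ulric, and Jack are knaves" — true. ✓
Since Ulric is a knight, "if Liam is a knave then Farah and Zephyr are both knights or both knaves" needs to be true, which holds.
Jack is a knave, so "it is not true that Farah is a knight" must be False — and it is.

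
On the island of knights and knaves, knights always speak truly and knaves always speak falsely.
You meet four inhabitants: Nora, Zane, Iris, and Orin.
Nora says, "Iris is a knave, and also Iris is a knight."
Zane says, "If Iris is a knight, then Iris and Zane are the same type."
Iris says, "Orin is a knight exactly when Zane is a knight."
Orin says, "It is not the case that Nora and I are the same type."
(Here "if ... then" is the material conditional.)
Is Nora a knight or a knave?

Nora is a knave.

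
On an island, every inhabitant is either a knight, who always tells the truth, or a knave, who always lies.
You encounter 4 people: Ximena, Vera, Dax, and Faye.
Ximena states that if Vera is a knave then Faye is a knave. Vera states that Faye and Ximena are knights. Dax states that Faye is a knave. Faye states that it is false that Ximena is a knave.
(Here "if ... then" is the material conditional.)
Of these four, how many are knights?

3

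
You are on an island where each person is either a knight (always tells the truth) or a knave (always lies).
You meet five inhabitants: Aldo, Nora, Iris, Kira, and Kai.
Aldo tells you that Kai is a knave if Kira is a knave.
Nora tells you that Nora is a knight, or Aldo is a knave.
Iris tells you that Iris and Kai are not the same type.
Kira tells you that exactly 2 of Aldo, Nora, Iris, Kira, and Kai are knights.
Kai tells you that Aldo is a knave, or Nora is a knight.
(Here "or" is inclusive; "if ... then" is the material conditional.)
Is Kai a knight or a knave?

Kai is a knave.

Consistent assignments: {Aldo=knight, Nora=knave, Iris=knave, Kira=knight, Kai=knave}; {Aldo=knight, Nora=knave, Iris=knave, Kira=knave, Kai=knave}
In every consistent assignment, Kai is a knave.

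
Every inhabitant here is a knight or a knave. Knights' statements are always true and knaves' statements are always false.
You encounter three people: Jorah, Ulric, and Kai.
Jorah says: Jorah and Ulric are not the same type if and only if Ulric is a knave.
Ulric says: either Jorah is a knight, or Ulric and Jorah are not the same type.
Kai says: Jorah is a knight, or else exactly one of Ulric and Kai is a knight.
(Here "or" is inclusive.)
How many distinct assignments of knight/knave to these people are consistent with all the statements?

Consistent assignments:
  Jorah=knight, Ulric=knight, Kai=knight
  Jorah=knave, Ulric=knave, Kai=knight
  Jorah=knave, Ulric=knave, Kai=knave

3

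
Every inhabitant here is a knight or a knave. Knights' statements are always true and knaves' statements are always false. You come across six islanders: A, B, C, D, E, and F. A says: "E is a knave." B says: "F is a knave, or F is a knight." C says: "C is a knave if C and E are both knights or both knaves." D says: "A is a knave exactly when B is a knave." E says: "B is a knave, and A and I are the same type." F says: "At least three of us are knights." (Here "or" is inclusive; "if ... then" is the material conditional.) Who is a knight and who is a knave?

Knights: A, B, C, D, and F. Knaves: E.

Since A is a knight, "E is a knave" needs to be true, which holds.
B is a knight; "F is a knave, or F is a knight" is true, as required.
C is a knight, and the claim "C is a knave if C and E are both knights or both knaves" is indeed true.
D (knight): "A is a knave exactly when B is a knave" — true. ✓
E is a knave, and the claim "B is a knave, and A and I are the same type" is indeed False.
F is a knight, and the claim "at least three of us are knights" is indeed true.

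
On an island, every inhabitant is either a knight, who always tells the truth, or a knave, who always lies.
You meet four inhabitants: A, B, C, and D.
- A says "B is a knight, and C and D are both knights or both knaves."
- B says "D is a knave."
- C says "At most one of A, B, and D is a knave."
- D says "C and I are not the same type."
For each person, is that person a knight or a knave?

A is a knave, B is a knave, C is a knave, and D is a knight.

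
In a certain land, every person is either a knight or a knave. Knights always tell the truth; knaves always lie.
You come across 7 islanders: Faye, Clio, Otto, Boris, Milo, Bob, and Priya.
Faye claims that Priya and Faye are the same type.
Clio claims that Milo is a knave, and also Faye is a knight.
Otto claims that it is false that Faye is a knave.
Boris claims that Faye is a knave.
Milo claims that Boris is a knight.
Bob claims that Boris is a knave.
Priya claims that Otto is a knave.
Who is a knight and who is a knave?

Faye is a knave, Clio is a knave, Otto is a knave, Boris is a knight, Milo is a knight, Bob is a knave, and Priya is a knight.

Faye is a knave, so "Priya and Faye are the same type" must be False — and it is.
Clio is a knave; "Milo is a knave, and also Faye is a knight" is False, as required.
Otto is a knave, so "it is false that Faye is a knave" must be False — and it is.
As a knight, Boris's statement "Faye is a knave" should be True; it is.
Milo is a knight, so "Boris is a knight" must be True — and it is.
Bob (knave): "Boris is a knave" — False. ✓
Priya is a knight, so "Otto is a knave" must be True — and it is.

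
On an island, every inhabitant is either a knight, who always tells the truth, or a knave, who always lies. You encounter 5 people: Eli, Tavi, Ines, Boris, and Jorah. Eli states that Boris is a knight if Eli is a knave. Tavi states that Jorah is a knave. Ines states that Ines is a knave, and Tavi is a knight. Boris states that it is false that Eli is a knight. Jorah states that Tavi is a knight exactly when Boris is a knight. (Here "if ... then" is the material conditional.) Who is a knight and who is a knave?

Eli is a knight, Tavi is a knave, Ines is a knave, Boris is a knave, and Jorah is a knight.

Suppose Eli is a knave. Then Eli's statement "Boris is a knight if Eli is a knave" would have to be false. Checking the 16 ways to assign the others, none is consistent with every speaker.
(For instance, with Tavi=knave, Ines=knave, Boris=knave, Jorah=knight, Boris's claim "it is false that Eli is a knight" comes out true where it would need to be false.)
So Eli must be a knight, making "Boris is a knight if Eli is a knave" true. Taking Eli=knight, Tavi=knave, Ines=knave, Boris=knave, Jorah=knight, each remaining statement checks out:
  Tavi (knave): "Jorah is a knave" — false. ✓
  Ines (knave): "Ines is a knave, and Tavi is a knight" — false. ✓
  Boris (knave): "it is false that Eli is a knight" — false. ✓
  Jorah (knight): "Tavi is a knight exactly when Boris is a knight" — true. ✓
This is the unique consistent assignment.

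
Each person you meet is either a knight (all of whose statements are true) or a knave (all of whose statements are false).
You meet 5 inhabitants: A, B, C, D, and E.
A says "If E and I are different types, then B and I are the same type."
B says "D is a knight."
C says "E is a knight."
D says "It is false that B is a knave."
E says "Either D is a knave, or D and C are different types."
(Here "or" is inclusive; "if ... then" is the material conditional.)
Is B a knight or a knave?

B is a knave.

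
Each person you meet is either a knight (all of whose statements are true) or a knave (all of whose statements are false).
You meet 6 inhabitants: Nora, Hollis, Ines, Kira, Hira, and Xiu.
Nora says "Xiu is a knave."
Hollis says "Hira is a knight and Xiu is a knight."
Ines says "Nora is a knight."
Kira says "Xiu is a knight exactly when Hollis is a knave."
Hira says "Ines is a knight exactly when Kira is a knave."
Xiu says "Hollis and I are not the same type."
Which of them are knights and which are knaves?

Nora is a knight, Hollis is a knave, Ines is a knight, Kira is a knave, Hira is a knight, and Xiu is a knave.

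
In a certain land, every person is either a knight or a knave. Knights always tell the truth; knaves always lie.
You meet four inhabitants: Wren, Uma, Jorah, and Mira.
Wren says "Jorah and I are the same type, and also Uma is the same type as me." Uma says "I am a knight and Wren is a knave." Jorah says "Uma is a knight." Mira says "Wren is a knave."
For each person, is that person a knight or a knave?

Knights: Uma, Jorah, and Mira. Knaves: Wren.

Suppose Wren is a knight. Then Wren's statement "Jorah and I are the same type, and also Uma is the same type as me" would have to be true. Checking the 8 ways to assign the others, none is consistent with every speaker.
(For instance, with Uma=knight, Jorah=knight, Mira=knight, Uma's claim "I am a knight and Wren is a knave" comes out false where it would need to be true.)
So Wren must be a knave, making "Jorah and I are the same type, and also Uma is the same type as me" false. Taking Wren=knave, Uma=knight, Jorah=knight, Mira=knight, each remaining statement checks out:
  Uma (knight): "I am a knight and Wren is a knave" — true. ✓
  Jorah (knight): "Uma is a knight" — true. ✓
  Mira (knight): "Wren is a knave" — true. ✓
This is the unique consistent assignment.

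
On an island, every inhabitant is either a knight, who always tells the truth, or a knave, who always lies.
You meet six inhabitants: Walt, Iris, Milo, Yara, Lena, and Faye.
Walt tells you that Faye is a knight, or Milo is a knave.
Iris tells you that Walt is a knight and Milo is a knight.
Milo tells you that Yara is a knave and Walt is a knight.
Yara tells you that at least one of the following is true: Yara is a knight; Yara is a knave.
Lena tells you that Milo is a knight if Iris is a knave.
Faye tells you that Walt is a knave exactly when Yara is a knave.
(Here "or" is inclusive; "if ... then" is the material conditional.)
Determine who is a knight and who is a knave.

Walt is a knight; "Faye is a knight, or Milo is a knave" is true, as required.
Iris is a knave, and the claim "Walt is a knight and Milo is a knight" is indeed false.
Milo (knave): "Yara is a knave and Walt is a knight" — false. ✓
As a knight, Yara's statement "at least one of the following is true: Yara is a knight; Yara is a knave" should be true; it is.
Lena is a knave; "Milo is a knight if Iris is a knave" is false, as required.
Faye is a knight; "Walt is a knave exactly when Yara is a knave" is true, as required.

Walt is a knight, Iris is a knave, Milo is a knave, Yara is a knight, Lena is a knave, and Faye is a knight.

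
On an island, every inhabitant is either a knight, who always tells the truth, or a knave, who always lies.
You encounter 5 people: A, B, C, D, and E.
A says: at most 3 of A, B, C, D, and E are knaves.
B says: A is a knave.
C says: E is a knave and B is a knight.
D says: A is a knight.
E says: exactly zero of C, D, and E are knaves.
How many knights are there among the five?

2

The unique consistent assignment is A=knight, B=knave, C=knave, D=knight, E=knave.
That has 2 knights.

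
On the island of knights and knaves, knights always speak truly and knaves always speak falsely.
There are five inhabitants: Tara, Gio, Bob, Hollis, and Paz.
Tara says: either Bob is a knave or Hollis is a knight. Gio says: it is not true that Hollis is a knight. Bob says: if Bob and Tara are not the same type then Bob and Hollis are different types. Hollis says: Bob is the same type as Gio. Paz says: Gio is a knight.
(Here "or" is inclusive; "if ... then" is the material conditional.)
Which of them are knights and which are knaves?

Tara is a knight, Gio is a knight, Bob is a knave, Hollis is a knave, and Paz is a knight.

Suppose Tara is a knave. Then Tara's statement "either Bob is a knave or Hollis is a knight" would have to be false. Checking the 16 ways to assign the others, none is consistent with every speaker.
(For instance, with Gio=knight, Bob=knave, Hollis=knave, Paz=knight, Tara's claim "either Bob is a knave or Hollis is a knight" comes out true where it would need to be false.)
So Tara must be a knight, making "either Bob is a knave or Hollis is a knight" true. Taking Tara=knight, Gio=knight, Bob=knave, Hollis=knave, Paz=knight, each remaining statement checks out:
  Gio (knight): "it is not true that Hollis is a knight" — true. ✓
  Bob (knave): "if Bob and Tara are not the same type then Bob and Hollis are different types" — false. ✓
  Hollis (knave): "Bob is the same type as Gio" — false. ✓
  Paz (knight): "Gio is a knight" — true. ✓
This is the unique consistent assignment.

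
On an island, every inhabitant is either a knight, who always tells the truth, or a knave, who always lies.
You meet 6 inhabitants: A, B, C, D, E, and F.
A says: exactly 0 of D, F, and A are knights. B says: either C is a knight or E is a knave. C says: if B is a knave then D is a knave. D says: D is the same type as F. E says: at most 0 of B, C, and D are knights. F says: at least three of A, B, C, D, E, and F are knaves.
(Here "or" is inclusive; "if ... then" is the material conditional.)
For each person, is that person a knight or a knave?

A is a knave, B is a knight, C is a knight, D is a knave, E is a knave, and F is a knight.

A (knave): "exactly 0 of D, F, and A are knights" — False. ✓
B is a knight, and the claim "either C is a knight or E is a knave" is indeed True.
C (knight): "if B is a knave then D is a knave" — True. ✓
D is a knave; "D is the same type as F" is False, as required.
As a knave, E's statement "at most 0 of B, C, and D are knights" should be False; it is.
As a knight, F's statement "at least three of A, B, C, D, E, and F are knaves" should be True; it is.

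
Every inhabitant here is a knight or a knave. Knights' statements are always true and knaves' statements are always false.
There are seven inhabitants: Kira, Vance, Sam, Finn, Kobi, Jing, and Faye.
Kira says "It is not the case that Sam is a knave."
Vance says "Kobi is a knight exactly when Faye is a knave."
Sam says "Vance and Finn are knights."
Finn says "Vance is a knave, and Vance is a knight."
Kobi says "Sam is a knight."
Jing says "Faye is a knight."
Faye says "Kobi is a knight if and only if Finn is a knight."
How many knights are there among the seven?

3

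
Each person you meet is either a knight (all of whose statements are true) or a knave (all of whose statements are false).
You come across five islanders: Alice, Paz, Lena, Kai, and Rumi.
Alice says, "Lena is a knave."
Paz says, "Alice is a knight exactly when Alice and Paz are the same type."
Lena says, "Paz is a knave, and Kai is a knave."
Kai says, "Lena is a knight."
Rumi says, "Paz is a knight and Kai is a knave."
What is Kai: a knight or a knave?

Consistent assignments: {Alice=knight, Paz=knight, Lena=knave, Kai=knave, Rumi=knight}
In every consistent assignment, Kai is a knave.

Kai is a knave.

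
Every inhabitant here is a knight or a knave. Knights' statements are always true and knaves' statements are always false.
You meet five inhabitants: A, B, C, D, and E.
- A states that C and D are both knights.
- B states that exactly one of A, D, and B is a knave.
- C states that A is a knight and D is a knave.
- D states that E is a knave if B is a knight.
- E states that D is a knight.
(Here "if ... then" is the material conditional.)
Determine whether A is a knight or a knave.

A is a knave.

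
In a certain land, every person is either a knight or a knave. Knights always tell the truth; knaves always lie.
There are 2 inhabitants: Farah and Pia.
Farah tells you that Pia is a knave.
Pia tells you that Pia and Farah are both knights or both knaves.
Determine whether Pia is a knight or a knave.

Pia is a knave.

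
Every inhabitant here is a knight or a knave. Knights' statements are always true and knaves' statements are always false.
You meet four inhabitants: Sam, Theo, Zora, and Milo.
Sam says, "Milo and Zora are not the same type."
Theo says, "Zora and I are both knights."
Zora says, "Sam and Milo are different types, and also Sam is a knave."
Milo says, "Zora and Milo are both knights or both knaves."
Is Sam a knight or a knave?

Sam is a knave.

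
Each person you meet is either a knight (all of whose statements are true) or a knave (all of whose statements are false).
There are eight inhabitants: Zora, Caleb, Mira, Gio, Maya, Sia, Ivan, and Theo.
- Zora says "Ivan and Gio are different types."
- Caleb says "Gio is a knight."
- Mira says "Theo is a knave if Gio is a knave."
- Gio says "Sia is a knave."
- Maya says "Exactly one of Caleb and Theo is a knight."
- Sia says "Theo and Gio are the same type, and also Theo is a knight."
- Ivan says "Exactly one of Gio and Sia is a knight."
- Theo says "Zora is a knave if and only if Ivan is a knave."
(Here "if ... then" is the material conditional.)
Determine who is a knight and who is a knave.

Zora is a knave, Caleb is a knight, Mira is a knight, Gio is a knight, Maya is a knight, Sia is a knave, Ivan is a knight, and Theo is a knave.

Zora is a knave, and the claim "Ivan and Gio are different types" is indeed False.
Since Caleb is a knight, "Gio is a knight" needs to be true, which holds.
Mira is a knight, and the claim "Theo is a knave if Gio is a knave" is indeed true.
Gio is a knight, and the claim "Sia is a knave" is indeed true.
As a knight, Maya's statement "exactly one of Caleb and Theo is a knight" should be true; it is.
Sia is a knave; "Theo and Gio are the same type, and also Theo is a knight" is False, as required.
Ivan is a knight; "exactly one of Gio and Sia is a knight" is true, as required.
Theo is a knave, so "Zora is a knave if and only if Ivan is a knave" must be False — and it is.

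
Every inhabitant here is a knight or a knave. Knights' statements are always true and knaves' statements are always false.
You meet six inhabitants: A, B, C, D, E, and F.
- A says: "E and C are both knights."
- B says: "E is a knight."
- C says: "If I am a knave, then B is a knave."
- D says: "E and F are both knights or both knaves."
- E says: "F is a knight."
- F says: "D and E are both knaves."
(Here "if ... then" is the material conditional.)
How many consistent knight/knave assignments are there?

1

Consistent assignments:
  A=knave, B=knave, C=knight, D=knight, E=knave, F=knave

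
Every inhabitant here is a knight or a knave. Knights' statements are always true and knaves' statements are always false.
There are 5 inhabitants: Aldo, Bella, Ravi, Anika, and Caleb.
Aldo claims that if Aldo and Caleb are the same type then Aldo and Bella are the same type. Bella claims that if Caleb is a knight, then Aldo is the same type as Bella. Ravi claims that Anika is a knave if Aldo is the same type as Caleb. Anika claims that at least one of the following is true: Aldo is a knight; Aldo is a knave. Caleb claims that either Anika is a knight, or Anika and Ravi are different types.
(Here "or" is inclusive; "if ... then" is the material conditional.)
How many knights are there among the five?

The unique consistent assignment is Aldo=knight, Bella=knight, Ravi=knave, Anika=knight, Caleb=knight.
That has 4 knights.

4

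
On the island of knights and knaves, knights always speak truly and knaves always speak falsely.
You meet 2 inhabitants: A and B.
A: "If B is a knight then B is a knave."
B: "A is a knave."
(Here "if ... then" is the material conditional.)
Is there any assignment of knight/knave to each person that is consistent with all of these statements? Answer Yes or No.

Yes

One consistent assignment: A=knight, B=knave.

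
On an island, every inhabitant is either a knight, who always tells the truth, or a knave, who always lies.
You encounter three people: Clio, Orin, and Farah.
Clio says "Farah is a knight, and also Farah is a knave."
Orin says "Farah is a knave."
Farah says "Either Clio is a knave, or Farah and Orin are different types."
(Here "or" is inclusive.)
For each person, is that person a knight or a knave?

Clio is a knave, Orin is a knave, and Farah is a knight.

Clio is a knave; "Farah is a knight, and also Farah is a knave" is False, as required.
Orin is a knave, so "Farah is a knave" must be False — and it is.
Farah is a knight; "either Clio is a knave, or Farah and Orin are different types" is true, as required.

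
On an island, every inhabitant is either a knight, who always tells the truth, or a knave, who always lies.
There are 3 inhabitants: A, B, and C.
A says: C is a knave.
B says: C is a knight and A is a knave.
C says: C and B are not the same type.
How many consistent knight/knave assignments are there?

1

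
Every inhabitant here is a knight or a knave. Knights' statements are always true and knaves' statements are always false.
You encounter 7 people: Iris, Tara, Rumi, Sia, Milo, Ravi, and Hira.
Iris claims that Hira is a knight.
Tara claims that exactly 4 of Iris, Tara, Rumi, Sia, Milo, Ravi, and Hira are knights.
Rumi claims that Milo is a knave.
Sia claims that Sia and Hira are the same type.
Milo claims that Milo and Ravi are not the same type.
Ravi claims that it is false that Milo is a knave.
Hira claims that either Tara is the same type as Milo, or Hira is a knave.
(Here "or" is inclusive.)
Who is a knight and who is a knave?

Iris is a knight, Tara is a knave, Rumi is a knight, Sia is a knave, Milo is a knave, Ravi is a knave, and Hira is a knight.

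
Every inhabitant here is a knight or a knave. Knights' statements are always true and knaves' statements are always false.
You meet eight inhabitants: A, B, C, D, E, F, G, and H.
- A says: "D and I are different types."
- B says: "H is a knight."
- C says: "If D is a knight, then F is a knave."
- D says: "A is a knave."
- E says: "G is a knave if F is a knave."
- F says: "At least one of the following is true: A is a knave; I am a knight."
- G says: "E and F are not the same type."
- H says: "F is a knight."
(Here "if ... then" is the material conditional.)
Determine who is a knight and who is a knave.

A is a knight, B is a knight, C is a knight, D is a knave, E is a knight, F is a knight, G is a knave, and H is a knight.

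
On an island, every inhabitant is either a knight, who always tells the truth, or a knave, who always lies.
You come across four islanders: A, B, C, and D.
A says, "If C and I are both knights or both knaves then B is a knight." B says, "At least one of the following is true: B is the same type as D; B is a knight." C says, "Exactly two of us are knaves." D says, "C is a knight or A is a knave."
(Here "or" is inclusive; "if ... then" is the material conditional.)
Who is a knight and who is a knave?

Knights: D. Knaves: A, B, and C.

Suppose A is a knight. Then A's statement "if C and I are both knights or both knaves then B is a knight" would have to be true. Checking the 8 ways to assign the others, none is consistent with every speaker.
(For instance, with B=knave, C=knave, D=knight, C's claim "exactly two of us are knaves" comes out true where it would need to be false.)
So A must be a knave, making "if C and I are both knights or both knaves then B is a knight" false. Taking A=knave, B=knave, C=knave, D=knight, each remaining statement checks out:
  B (knave): "at least one of the following is true: B is the same type as D; B is a knight" — false. ✓
  C (knave): "exactly two of us are knaves" — false. ✓
  D (knight): "C is a knight or A is a knave" — true. ✓
This is the unique consistent assignment.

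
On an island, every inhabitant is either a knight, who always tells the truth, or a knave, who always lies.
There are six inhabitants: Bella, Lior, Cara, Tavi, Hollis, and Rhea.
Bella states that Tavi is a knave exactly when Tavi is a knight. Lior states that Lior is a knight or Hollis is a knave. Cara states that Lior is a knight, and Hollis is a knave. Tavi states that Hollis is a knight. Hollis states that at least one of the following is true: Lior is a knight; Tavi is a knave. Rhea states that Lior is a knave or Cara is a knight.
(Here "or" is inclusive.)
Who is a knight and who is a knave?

As a knave, Bella's statement "Tavi is a knave exactly when Tavi is a knight" should be false; it is.
Lior (knight): "Lior is a knight or Hollis is a knave" — true. ✓
Cara is a knave, and the claim "Lior is a knight, and Hollis is a knave" is indeed false.
Tavi is a knight; "Hollis is a knight" is true, as required.
Hollis (knight): "at least one of the following is true: Lior is a knight; Tavi is a knave" — true. ✓
As a knave, Rhea's statement "Lior is a knave or Cara is a knight" should be false; it is.

Bella is a knave, Lior is a knight, Cara is a knave, Tavi is a knight, Hollis is a knight, and Rhea is a knave.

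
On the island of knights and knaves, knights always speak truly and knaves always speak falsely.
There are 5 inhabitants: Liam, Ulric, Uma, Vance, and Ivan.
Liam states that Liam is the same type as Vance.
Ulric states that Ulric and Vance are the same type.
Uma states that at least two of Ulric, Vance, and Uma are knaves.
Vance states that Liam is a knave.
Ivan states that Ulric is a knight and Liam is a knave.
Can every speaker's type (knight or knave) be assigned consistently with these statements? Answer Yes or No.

Yes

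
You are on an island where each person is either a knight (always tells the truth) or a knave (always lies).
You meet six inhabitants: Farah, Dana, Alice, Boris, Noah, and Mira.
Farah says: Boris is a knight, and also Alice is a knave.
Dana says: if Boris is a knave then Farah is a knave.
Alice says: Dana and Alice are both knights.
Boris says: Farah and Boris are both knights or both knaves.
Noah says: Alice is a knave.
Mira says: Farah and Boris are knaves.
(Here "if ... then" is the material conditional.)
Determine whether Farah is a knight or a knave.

Farah is a knight.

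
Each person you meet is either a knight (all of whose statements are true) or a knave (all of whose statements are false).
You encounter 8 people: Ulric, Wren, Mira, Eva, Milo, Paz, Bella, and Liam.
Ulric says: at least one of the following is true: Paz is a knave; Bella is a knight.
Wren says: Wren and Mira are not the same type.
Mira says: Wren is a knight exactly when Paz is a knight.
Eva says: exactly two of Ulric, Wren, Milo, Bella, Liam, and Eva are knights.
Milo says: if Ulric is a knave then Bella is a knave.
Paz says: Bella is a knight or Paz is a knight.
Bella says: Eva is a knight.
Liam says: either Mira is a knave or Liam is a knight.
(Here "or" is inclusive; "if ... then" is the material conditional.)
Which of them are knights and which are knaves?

Ulric is a knight, and the claim "at least one of the following is true: Paz is a knave; Bella is a knight" is indeed true.
Since Wren is a knight, "Wren and Mira are not the same type" needs to be true, which holds.
Mira is a knave, and the claim "Wren is a knight exactly when Paz is a knight" is indeed false.
As a knave, Eva's statement "exactly two of Ulric, Wren, Milo, Bella, Liam, and Eva are knights" should be false; it is.
Milo is a knight, so "if Ulric is a knave then Bella is a knave" must be true — and it is.
Paz is a knave, and the claim "Bella is a knight or Paz is a knight" is indeed false.
Bella is a knave; "Eva is a knight" is false, as required.
Since Liam is a knight, "either Mira is a knave or Liam is a knight" needs to be true, which holds.

Ulric is a knight, Wren is a knight, Mira is a knave, Eva is a knave, Milo is a knight, Paz is a knave, Bella is a knave, and Liam is a knight.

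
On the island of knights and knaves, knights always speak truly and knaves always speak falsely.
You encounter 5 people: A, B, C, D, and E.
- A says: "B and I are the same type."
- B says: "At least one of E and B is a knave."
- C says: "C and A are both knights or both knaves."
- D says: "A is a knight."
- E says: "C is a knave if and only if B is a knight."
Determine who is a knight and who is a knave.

A is a knight, B is a knight, C is a knight, D is a knight, and E is a knave.

Since A is a knight, "B and I are the same type" needs to be true, which holds.
B (knight): "at least one of E and B is a knave" — true. ✓
C (knight): "C and A are both knights or both knaves" — true. ✓
D is a knight, so "A is a knight" must be true — and it is.
E is a knave, so "C is a knave if and only if B is a knight" must be false — and it is.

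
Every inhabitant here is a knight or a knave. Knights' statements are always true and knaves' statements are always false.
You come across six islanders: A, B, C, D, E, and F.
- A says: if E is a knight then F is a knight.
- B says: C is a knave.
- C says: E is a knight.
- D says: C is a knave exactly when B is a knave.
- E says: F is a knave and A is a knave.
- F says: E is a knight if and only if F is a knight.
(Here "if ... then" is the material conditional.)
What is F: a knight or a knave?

F is a knave.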